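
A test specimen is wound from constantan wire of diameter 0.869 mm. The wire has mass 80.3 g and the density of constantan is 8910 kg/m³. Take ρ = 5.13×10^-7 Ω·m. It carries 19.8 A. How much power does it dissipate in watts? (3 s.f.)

5150 W

A = π(d/2)² = π(4.3450e-04 m)² = 5.9310e-07 m²
L = m/(density·A) = 0.0803/(8910×5.9310e-07) = 15.2 m
R = ρL/A = (5.13×10^-7)(15.2)/(5.9310e-07) = 13.14 Ω
P = I²R = (19.8)² × 13.14 = 5150 W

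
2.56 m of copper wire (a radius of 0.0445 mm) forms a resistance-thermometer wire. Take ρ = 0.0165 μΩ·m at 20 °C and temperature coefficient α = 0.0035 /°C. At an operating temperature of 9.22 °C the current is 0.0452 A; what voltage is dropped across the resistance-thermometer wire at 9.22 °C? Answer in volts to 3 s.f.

0.295 V

ρ = 0.0165 μΩ·m = 1.65×10^-8 Ω·m
A = πr² = π(4.4500e-05 m)² = 6.221e-09 m²
R₍20₎ = ρL/A = (1.65×10^-8)(2.56)/(6.221e-09) = 6.79 Ω
R₍9.22₎ = R₍20₎(1 + αΔT) = 6.79 × (1 + 0.0035×-10.8) = 6.534 Ω
V = IR = 0.0452 × 6.534 = 0.295 V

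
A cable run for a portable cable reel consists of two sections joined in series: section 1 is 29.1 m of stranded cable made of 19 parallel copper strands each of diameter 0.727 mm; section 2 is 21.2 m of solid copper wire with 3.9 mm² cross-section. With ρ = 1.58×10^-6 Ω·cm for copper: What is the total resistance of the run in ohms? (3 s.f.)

0.144 Ω

ρ = 1.58×10^-6 Ω·cm = 1.58×10^-8 Ω·m
Section 1: A_strand = π(3.6350e-04)² = 4.151e-07 m²; R₁ = ρL/(N·A_s) = (1.58×10^-8)(29.1)/(19×4.151e-07) = 0.0583 Ω
Section 2: A = 3.9 mm² = 3.900e-06 m²
R₂ = (1.58×10^-8)(21.2)/(3.900e-06) = 0.08589 Ω
R = R₁ + R₂ = 0.144 Ω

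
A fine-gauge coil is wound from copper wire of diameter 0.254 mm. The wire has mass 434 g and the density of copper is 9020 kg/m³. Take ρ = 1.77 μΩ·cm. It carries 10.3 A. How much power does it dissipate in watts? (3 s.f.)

ρ = 1.77 μΩ·cm = 1.77×10^-8 Ω·m
A = π(d/2)² = π(1.2700e-04 m)² = 5.0671e-08 m²
L = m/(density·A) = 0.434/(9020×5.0671e-08) = 949.6 m
R = ρL/A = (1.77×10^-8)(949.6)/(5.0671e-08) = 331.7 Ω
P = I²R = (10.3)² × 331.7 = 35200 W

35200 W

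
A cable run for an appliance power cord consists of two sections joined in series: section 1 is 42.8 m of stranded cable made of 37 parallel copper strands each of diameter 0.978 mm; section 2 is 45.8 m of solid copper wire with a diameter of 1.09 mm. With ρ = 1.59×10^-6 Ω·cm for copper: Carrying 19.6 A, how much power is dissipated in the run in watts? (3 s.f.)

ρ = 1.59×10^-6 Ω·cm = 1.59×10^-8 Ω·m
Section 1: A_strand = π(4.8900e-04)² = 7.512e-07 m²; R₁ = ρL/(N·A_s) = (1.59×10^-8)(42.8)/(37×7.512e-07) = 0.02448 Ω
Section 2: A = π(d/2)² = π(5.4500e-04 m)² = 9.331e-07 m²
R₂ = (1.59×10^-8)(45.8)/(9.331e-07) = 0.7804 Ω
R = R₁ + R₂ = 0.8049 Ω
P = I²R = (19.6)² × 0.8049 = 309 W

309 W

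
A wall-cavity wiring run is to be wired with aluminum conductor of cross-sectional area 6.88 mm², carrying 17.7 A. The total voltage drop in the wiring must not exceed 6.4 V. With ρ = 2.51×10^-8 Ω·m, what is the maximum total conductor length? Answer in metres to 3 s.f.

A = 6.88 mm² = 6.880e-06 m²
L_max = V_max·A/(1·ρI) = (6.4)(6.880e-06)/(2.51×10^-8×17.7) = 99.1 m

99.1 m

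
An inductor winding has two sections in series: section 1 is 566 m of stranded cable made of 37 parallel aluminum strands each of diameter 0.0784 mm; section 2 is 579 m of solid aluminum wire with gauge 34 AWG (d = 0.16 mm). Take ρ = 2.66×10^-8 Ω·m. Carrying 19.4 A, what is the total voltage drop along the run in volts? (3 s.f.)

16500 V

Section 1: A_strand = π(3.9200e-05)² = 4.827e-09 m²; R₁ = ρL/(N·A_s) = (2.66×10^-8)(566)/(37×4.827e-09) = 84.29 Ω
Section 2: A = π(0.16/2 mm)² = π(8.0000e-05 m)² = 2.011e-08 m²
R₂ = (2.66×10^-8)(579)/(2.011e-08) = 766 Ω
R = R₁ + R₂ = 850.3 Ω
V = IR = 19.4 × 850.3 = 16500 V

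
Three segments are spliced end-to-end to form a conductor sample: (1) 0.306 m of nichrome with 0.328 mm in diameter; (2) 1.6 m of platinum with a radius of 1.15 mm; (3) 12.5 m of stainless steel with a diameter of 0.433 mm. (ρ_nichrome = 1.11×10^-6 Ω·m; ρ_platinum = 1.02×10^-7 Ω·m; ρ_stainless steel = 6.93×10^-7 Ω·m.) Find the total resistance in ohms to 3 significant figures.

Seg 1: A = π(d/2)² = π(1.6400e-04 m)² = 8.450e-08 m²
R_1 = (1.11×10^-6)(0.306)/(8.450e-08) = 4.02 Ω
Seg 2: A = πr² = π(1.1500e-03 m)² = 4.155e-06 m²
R_2 = (1.02×10^-7)(1.6)/(4.155e-06) = 0.03928 Ω
Seg 3: A = π(d/2)² = π(2.1650e-04 m)² = 1.473e-07 m²
R_3 = (6.93×10^-7)(12.5)/(1.473e-07) = 58.83 Ω
R_total = R_1 + R_2 + R_3 = 62.9 Ω

62.9 Ω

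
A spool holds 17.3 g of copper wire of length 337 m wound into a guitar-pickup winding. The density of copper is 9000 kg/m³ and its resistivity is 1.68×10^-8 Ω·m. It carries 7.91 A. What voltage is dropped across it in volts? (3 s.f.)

A = m/(density·L) = 0.0173/(9000×337) = 5.7039e-09 m²
R = ρL/A = (1.68×10^-8)(337)/(5.7039e-09) = 992.6 Ω
V = IR = 7.91 × 992.6 = 7850 V

7850 V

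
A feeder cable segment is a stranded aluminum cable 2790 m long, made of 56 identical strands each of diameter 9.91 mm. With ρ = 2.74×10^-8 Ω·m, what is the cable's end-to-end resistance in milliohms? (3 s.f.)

A_strand = π(4.9550e-03 m)² = 7.713e-05 m²
R_strand = ρL/A = (2.74×10^-8)(2790)/(7.713e-05) = 0.9911 Ω
R_total = R_strand/N = 0.9911/56 = 17.7 mΩ

17.7 mΩ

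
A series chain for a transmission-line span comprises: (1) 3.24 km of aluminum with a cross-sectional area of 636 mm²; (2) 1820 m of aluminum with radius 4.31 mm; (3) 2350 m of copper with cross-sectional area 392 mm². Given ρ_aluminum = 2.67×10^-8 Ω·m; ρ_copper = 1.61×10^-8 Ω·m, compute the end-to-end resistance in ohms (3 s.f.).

Seg 1: A = 636 mm² = 6.360e-04 m²
R_1 = (2.67×10^-8)(3240)/(6.360e-04) = 0.136 Ω
Seg 2: A = πr² = π(4.3100e-03 m)² = 5.836e-05 m²
R_2 = (2.67×10^-8)(1820)/(5.836e-05) = 0.8327 Ω
Seg 3: A = 392 mm² = 3.920e-04 m²
R_3 = (1.61×10^-8)(2350)/(3.920e-04) = 0.09652 Ω
R_total = R_1 + R_2 + R_3 = 1.07 Ω

1.07 Ω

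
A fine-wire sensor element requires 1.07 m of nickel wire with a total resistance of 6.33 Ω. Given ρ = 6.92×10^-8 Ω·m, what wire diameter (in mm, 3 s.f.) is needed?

0.122 mm

A = ρL/R = (6.92×10^-8)(1.07)/(6.33) = 1.170e-08 m²
d = 2√(A/π) = 1.220e-04 m = 0.122 mm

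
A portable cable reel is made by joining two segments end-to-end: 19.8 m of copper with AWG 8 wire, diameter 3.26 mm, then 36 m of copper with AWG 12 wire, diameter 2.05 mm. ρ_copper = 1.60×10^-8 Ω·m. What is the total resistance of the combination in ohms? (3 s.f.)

0.212 Ω

Segment 1: A = π(3.26/2 mm)² = π(1.6300e-03 m)² = 8.347e-06 m²
R₁ = ρL/A = (1.60×10^-8)(19.8)/(8.347e-06) = 0.03795 Ω
Segment 2: A = π(2.05/2 mm)² = π(1.0250e-03 m)² = 3.301e-06 m²
R₂ = (1.60×10^-8)(36)/(3.301e-06) = 0.1745 Ω
R = R₁ + R₂ = 0.212 Ω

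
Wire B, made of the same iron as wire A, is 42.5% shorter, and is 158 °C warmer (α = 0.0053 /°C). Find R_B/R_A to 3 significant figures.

1.06

R ∝ ρL/d² with ρ ∝ (1+αΔT), so R_B/R_A = (1 − 42.5/100) × (1 + 0.0053×158)
= 0.575 × 1.837 = 1.06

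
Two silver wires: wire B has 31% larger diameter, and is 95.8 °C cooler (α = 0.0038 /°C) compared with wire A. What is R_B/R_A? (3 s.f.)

R ∝ ρL/d² with ρ ∝ (1+αΔT), so R_B/R_A = (1 + 31/100)⁻² × (1 − 0.0038×95.8)
= 0.5827 × 0.636 = 0.371

0.371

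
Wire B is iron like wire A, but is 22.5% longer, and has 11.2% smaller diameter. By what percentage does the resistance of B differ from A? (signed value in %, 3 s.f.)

R ∝ L/d², so R_B/R_A = (1 + 22.5/100) × (1 − 11.2/100)⁻²
= 1.225 × 1.268 = 1.554
(R_B − R_A)/R_A = 1.554 − 1 = 55.3%

55.3%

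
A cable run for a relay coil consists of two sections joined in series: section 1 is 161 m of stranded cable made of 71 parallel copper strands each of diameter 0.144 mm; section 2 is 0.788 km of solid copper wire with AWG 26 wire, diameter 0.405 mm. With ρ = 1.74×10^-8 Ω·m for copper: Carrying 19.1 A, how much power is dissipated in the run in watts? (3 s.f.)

39700 W

Section 1: A_strand = π(7.2000e-05)² = 1.629e-08 m²; R₁ = ρL/(N·A_s) = (1.74×10^-8)(161)/(71×1.629e-08) = 2.423 Ω
Section 2: A = π(0.405/2 mm)² = π(2.0250e-04 m)² = 1.288e-07 m²
R₂ = (1.74×10^-8)(788)/(1.288e-07) = 106.4 Ω
R = R₁ + R₂ = 108.9 Ω
P = I²R = (19.1)² × 108.9 = 39700 W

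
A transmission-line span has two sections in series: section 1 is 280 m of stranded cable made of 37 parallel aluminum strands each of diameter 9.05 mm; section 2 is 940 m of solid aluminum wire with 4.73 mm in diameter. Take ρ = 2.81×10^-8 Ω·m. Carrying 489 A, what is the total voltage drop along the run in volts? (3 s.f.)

Section 1: A_strand = π(4.5250e-03)² = 6.433e-05 m²; R₁ = ρL/(N·A_s) = (2.81×10^-8)(280)/(37×6.433e-05) = 0.003306 Ω
Section 2: A = π(d/2)² = π(2.3650e-03 m)² = 1.757e-05 m²
R₂ = (2.81×10^-8)(940)/(1.757e-05) = 1.503 Ω
R = R₁ + R₂ = 1.507 Ω
V = IR = 489 × 1.507 = 737 V

737 V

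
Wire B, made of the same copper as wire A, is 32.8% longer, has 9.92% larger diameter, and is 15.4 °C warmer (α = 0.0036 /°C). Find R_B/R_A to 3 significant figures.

R ∝ ρL/d² with ρ ∝ (1+αΔT), so R_B/R_A = (1 + 32.8/100) × (1 + 9.92/100)⁻² × (1 + 0.0036×15.4)
= 1.328 × 0.8276 × 1.055 = 1.16

1.16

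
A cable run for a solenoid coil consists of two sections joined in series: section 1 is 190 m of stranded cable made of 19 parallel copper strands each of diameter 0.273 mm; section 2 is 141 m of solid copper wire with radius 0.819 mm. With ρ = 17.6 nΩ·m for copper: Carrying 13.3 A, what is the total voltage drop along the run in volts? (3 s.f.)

55.7 V

ρ = 17.6 nΩ·m = 1.76×10^-8 Ω·m
Section 1: A_strand = π(1.3650e-04)² = 5.853e-08 m²; R₁ = ρL/(N·A_s) = (1.76×10^-8)(190)/(19×5.853e-08) = 3.007 Ω
Section 2: A = πr² = π(8.1900e-04 m)² = 2.107e-06 m²
R₂ = (1.76×10^-8)(141)/(2.107e-06) = 1.178 Ω
R = R₁ + R₂ = 4.184 Ω
V = IR = 13.3 × 4.184 = 55.7 V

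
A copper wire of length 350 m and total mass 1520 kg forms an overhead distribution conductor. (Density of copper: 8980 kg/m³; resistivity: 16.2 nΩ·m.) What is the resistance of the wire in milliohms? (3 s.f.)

11.7 mΩ

ρ = 16.2 nΩ·m = 1.62×10^-8 Ω·m
A = m/(density·L) = 1520/(8980×350) = 4.8361e-04 m²
R = ρL/A = (1.62×10^-8)(350)/(4.8361e-04) = 11.7 mΩ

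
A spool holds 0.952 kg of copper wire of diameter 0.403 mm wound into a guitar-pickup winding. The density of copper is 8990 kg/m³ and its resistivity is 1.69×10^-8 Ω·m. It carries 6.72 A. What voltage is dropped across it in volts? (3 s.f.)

739 V

A = π(d/2)² = π(2.0150e-04 m)² = 1.2756e-07 m²
L = m/(density·A) = 0.952/(8990×1.2756e-07) = 830.2 m
R = ρL/A = (1.69×10^-8)(830.2)/(1.2756e-07) = 110 Ω
V = IR = 6.72 × 110 = 739 V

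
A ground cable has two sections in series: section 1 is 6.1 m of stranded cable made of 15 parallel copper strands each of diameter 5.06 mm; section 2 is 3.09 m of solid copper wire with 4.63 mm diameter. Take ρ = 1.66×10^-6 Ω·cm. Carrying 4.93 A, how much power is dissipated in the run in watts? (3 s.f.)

ρ = 1.66×10^-6 Ω·cm = 1.66×10^-8 Ω·m
Section 1: A_strand = π(2.5300e-03)² = 2.011e-05 m²; R₁ = ρL/(N·A_s) = (1.66×10^-8)(6.1)/(15×2.011e-05) = 3.357×10^-4 Ω
Section 2: A = π(d/2)² = π(2.3150e-03 m)² = 1.684e-05 m²
R₂ = (1.66×10^-8)(3.09)/(1.684e-05) = 0.003047 Ω
R = R₁ + R₂ = 0.003382 Ω
P = I²R = (4.93)² × 0.003382 = 0.0822 W

0.0822 W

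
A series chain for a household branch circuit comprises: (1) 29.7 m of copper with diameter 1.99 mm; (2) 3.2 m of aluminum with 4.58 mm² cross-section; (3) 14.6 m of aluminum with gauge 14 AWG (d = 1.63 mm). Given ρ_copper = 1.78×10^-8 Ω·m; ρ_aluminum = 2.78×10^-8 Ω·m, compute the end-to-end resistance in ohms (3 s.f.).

0.384 Ω

Seg 1: A = π(d/2)² = π(9.9500e-04 m)² = 3.110e-06 m²
R_1 = (1.78×10^-8)(29.7)/(3.110e-06) = 0.17 Ω
Seg 2: A = 4.58 mm² = 4.580e-06 m²
R_2 = (2.78×10^-8)(3.2)/(4.580e-06) = 0.01942 Ω
Seg 3: A = π(1.63/2 mm)² = π(8.1500e-04 m)² = 2.087e-06 m²
R_3 = (2.78×10^-8)(14.6)/(2.087e-06) = 0.1945 Ω
R_total = R_1 + R_2 + R_3 = 0.384 Ω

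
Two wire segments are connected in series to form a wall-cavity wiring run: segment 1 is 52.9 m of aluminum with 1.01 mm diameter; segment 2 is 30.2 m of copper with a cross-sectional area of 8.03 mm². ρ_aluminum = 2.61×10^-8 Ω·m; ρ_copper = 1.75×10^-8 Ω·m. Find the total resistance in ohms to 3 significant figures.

1.79 Ω

Segment 1: A = π(d/2)² = π(5.0500e-04 m)² = 8.012e-07 m²
R₁ = ρL/A = (2.61×10^-8)(52.9)/(8.012e-07) = 1.723 Ω
Segment 2: A = 8.03 mm² = 8.030e-06 m²
R₂ = (1.75×10^-8)(30.2)/(8.030e-06) = 0.06582 Ω
R = R₁ + R₂ = 1.79 Ω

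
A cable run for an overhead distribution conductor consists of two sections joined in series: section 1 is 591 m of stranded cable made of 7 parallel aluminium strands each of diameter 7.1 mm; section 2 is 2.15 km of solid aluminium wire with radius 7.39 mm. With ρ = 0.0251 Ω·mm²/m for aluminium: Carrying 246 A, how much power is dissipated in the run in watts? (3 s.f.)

22300 W

ρ = 0.0251 Ω·mm²/m = 2.51×10^-8 Ω·m
Section 1: A_strand = π(3.5500e-03)² = 3.959e-05 m²; R₁ = ρL/(N·A_s) = (2.51×10^-8)(591)/(7×3.959e-05) = 0.05352 Ω
Section 2: A = πr² = π(7.3900e-03 m)² = 1.716e-04 m²
R₂ = (2.51×10^-8)(2150)/(1.716e-04) = 0.3145 Ω
R = R₁ + R₂ = 0.3681 Ω
P = I²R = (246)² × 0.3681 = 22300 W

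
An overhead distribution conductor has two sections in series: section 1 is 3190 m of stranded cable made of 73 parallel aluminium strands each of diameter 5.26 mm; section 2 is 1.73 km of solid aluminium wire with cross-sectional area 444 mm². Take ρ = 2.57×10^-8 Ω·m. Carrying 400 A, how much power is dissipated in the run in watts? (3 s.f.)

24300 W

Section 1: A_strand = π(2.6300e-03)² = 2.173e-05 m²; R₁ = ρL/(N·A_s) = (2.57×10^-8)(3190)/(73×2.173e-05) = 0.05168 Ω
Section 2: A = 444 mm² = 4.440e-04 m²
R₂ = (2.57×10^-8)(1730)/(4.440e-04) = 0.1001 Ω
R = R₁ + R₂ = 0.1518 Ω
P = I²R = (400)² × 0.1518 = 24300 W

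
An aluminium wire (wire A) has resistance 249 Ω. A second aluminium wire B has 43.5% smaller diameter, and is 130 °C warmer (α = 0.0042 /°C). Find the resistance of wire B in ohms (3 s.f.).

R ∝ ρL/d² with ρ ∝ (1+αΔT), so R_B/R_A = (1 − 43.5/100)⁻² × (1 + 0.0042×130)
= 3.133 × 1.546 = 4.843
R_B = 4.843 × 249 = 1210 Ω

1210 Ω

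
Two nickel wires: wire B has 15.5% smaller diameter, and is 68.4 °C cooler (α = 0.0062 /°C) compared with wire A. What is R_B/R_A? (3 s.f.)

0.807

R ∝ ρL/d² with ρ ∝ (1+αΔT), so R_B/R_A = (1 − 15.5/100)⁻² × (1 − 0.0062×68.4)
= 1.401 × 0.5759 = 0.807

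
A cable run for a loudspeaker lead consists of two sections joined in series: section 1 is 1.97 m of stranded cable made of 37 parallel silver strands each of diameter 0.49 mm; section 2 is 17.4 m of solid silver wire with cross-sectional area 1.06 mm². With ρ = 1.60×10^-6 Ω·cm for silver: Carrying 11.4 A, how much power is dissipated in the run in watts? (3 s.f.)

34.7 W

ρ = 1.60×10^-6 Ω·cm = 1.60×10^-8 Ω·m
Section 1: A_strand = π(2.4500e-04)² = 1.886e-07 m²; R₁ = ρL/(N·A_s) = (1.60×10^-8)(1.97)/(37×1.886e-07) = 0.004518 Ω
Section 2: A = 1.06 mm² = 1.060e-06 m²
R₂ = (1.60×10^-8)(17.4)/(1.060e-06) = 0.2626 Ω
R = R₁ + R₂ = 0.2672 Ω
P = I²R = (11.4)² × 0.2672 = 34.7 W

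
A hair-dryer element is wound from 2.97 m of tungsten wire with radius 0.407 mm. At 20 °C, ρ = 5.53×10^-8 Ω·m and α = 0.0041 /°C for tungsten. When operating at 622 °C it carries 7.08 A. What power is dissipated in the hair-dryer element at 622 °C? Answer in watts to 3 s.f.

A = πr² = π(4.0700e-04 m)² = 5.204e-07 m²
R₍20₎ = ρL/A = (5.53×10^-8)(2.97)/(5.204e-07) = 0.3156 Ω
R₍622₎ = R₍20₎(1 + αΔT) = 0.3156 × (1 + 0.0041×602) = 1.095 Ω
P = I²R = (7.08)² × 1.095 = 54.9 W

54.9 W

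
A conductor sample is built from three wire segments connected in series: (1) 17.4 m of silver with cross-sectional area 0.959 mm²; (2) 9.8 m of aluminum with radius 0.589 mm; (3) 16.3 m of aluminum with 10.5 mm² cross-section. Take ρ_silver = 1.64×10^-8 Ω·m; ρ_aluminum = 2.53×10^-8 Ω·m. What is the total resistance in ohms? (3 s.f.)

0.564 Ω

Seg 1: A = 0.959 mm² = 9.590e-07 m²
R_1 = (1.64×10^-8)(17.4)/(9.590e-07) = 0.2976 Ω
Seg 2: A = πr² = π(5.8900e-04 m)² = 1.090e-06 m²
R_2 = (2.53×10^-8)(9.8)/(1.090e-06) = 0.2275 Ω
Seg 3: A = 10.5 mm² = 1.050e-05 m²
R_3 = (2.53×10^-8)(16.3)/(1.050e-05) = 0.03928 Ω
R_total = R_1 + R_2 + R_3 = 0.564 Ω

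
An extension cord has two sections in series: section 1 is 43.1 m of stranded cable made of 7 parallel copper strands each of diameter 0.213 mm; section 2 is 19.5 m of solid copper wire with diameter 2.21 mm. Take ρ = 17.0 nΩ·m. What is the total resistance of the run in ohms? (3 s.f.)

3.02 Ω

ρ = 17.0 nΩ·m = 1.70×10^-8 Ω·m
Section 1: A_strand = π(1.0650e-04)² = 3.563e-08 m²; R₁ = ρL/(N·A_s) = (1.70×10^-8)(43.1)/(7×3.563e-08) = 2.938 Ω
Section 2: A = π(d/2)² = π(1.1050e-03 m)² = 3.836e-06 m²
R₂ = (1.70×10^-8)(19.5)/(3.836e-06) = 0.08642 Ω
R = R₁ + R₂ = 3.02 Ω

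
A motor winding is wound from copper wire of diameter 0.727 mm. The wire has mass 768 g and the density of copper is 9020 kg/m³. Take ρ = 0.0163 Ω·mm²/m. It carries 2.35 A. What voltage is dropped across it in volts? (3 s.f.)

ρ = 0.0163 Ω·mm²/m = 1.63×10^-8 Ω·m
A = π(d/2)² = π(3.6350e-04 m)² = 4.1511e-07 m²
L = m/(density·A) = 0.768/(9020×4.1511e-07) = 205.1 m
R = ρL/A = (1.63×10^-8)(205.1)/(4.1511e-07) = 8.054 Ω
V = IR = 2.35 × 8.054 = 18.9 V

18.9 V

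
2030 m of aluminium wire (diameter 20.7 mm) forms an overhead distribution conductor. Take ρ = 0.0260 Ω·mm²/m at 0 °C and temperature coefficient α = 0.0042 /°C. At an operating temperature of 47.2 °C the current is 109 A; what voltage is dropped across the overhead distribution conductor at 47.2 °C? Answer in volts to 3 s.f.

20.5 V

ρ = 0.0260 Ω·mm²/m = 2.60×10^-8 Ω·m
A = π(d/2)² = π(1.0350e-02 m)² = 3.365e-04 m²
R₍0₎ = ρL/A = (2.60×10^-8)(2030)/(3.365e-04) = 0.1568 Ω
R₍47.2₎ = R₍0₎(1 + αΔT) = 0.1568 × (1 + 0.0042×47.2) = 0.1879 Ω
V = IR = 109 × 0.1879 = 20.5 V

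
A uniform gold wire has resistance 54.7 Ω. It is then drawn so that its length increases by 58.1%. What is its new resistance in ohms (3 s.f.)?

k = 1 + 58.1/100 = 1.581; volume constant ⇒ A' = A/k, so R' = k²R.
R' = 2.5 × 54.7 = 137 Ω

137 Ω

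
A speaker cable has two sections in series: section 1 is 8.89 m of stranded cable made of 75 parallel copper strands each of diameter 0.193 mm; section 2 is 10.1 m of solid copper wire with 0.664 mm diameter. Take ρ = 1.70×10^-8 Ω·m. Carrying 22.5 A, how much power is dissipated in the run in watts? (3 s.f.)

286 W

Section 1: A_strand = π(9.6500e-05)² = 2.926e-08 m²; R₁ = ρL/(N·A_s) = (1.70×10^-8)(8.89)/(75×2.926e-08) = 0.06888 Ω
Section 2: A = π(d/2)² = π(3.3200e-04 m)² = 3.463e-07 m²
R₂ = (1.70×10^-8)(10.1)/(3.463e-07) = 0.4958 Ω
R = R₁ + R₂ = 0.5647 Ω
P = I²R = (22.5)² × 0.5647 = 286 W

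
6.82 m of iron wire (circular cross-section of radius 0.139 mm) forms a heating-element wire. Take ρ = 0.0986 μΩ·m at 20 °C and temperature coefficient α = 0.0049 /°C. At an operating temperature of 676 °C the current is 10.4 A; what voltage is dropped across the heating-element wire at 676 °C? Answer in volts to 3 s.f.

ρ = 0.0986 μΩ·m = 9.86×10^-8 Ω·m
A = πr² = π(1.3900e-04 m)² = 6.070e-08 m²
R₍20₎ = ρL/A = (9.86×10^-8)(6.82)/(6.070e-08) = 11.08 Ω
R₍676₎ = R₍20₎(1 + αΔT) = 11.08 × (1 + 0.0049×656) = 46.69 Ω
V = IR = 10.4 × 46.69 = 486 V

486 V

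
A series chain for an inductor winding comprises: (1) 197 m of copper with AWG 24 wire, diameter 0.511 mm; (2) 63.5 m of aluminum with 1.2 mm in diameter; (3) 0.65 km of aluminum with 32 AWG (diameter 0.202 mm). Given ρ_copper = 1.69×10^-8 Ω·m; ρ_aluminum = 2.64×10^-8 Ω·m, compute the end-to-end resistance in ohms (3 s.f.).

553 Ω

Seg 1: A = π(0.511/2 mm)² = π(2.5550e-04 m)² = 2.051e-07 m²
R_1 = (1.69×10^-8)(197)/(2.051e-07) = 16.23 Ω
Seg 2: A = π(d/2)² = π(6.0000e-04 m)² = 1.131e-06 m²
R_2 = (2.64×10^-8)(63.5)/(1.131e-06) = 1.482 Ω
Seg 3: A = π(0.202/2 mm)² = π(1.0100e-04 m)² = 3.205e-08 m²
R_3 = (2.64×10^-8)(650)/(3.205e-08) = 535.5 Ω
R_total = R_1 + R_2 + R_3 = 553 Ω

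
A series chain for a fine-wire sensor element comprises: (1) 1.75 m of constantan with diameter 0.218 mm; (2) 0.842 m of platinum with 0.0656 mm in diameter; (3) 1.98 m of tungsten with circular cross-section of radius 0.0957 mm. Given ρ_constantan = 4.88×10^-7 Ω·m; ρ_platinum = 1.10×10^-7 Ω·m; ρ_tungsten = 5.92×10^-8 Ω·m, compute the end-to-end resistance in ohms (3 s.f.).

Seg 1: A = π(d/2)² = π(1.0900e-04 m)² = 3.733e-08 m²
R_1 = (4.88×10^-7)(1.75)/(3.733e-08) = 22.88 Ω
Seg 2: A = π(d/2)² = π(3.2800e-05 m)² = 3.380e-09 m²
R_2 = (1.10×10^-7)(0.842)/(3.380e-09) = 27.4 Ω
Seg 3: A = πr² = π(9.5700e-05 m)² = 2.877e-08 m²
R_3 = (5.92×10^-8)(1.98)/(2.877e-08) = 4.074 Ω
R_total = R_1 + R_2 + R_3 = 54.4 Ω

54.4 Ω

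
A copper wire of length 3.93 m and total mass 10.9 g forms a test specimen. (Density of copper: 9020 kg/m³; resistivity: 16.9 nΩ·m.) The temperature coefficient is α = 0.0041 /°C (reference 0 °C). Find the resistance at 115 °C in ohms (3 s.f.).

ρ = 16.9 nΩ·m = 1.69×10^-8 Ω·m
A = m/(density·L) = 0.0109/(9020×3.93) = 3.0749e-07 m²
R = ρL/A = (1.69×10^-8)(3.93)/(3.0749e-07) = 0.216 Ω
R(115 °C) = 0.216 × (1 + 0.0041×115) = 0.318 Ω

0.318 Ω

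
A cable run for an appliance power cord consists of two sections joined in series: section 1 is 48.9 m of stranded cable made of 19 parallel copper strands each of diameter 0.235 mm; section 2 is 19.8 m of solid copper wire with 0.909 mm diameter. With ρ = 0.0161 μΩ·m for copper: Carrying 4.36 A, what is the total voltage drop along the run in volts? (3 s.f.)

ρ = 0.0161 μΩ·m = 1.61×10^-8 Ω·m
Section 1: A_strand = π(1.1750e-04)² = 4.337e-08 m²; R₁ = ρL/(N·A_s) = (1.61×10^-8)(48.9)/(19×4.337e-08) = 0.9553 Ω
Section 2: A = π(d/2)² = π(4.5450e-04 m)² = 6.490e-07 m²
R₂ = (1.61×10^-8)(19.8)/(6.490e-07) = 0.4912 Ω
R = R₁ + R₂ = 1.447 Ω
V = IR = 4.36 × 1.447 = 6.31 V

6.31 V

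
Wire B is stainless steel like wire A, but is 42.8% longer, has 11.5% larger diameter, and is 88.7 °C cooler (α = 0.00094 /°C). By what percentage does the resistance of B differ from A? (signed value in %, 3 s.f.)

R ∝ ρL/d² with ρ ∝ (1+αΔT), so R_B/R_A = (1 + 42.8/100) × (1 + 11.5/100)⁻² × (1 − 0.00094×88.7)
= 1.428 × 0.8044 × 0.9166 = 1.053
(R_B − R_A)/R_A = 1.053 − 1 = 5.29%

5.29%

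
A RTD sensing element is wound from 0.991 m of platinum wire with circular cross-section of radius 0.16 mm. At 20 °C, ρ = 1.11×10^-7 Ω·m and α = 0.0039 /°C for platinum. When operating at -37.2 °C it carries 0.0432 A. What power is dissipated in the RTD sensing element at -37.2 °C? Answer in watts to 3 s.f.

A = πr² = π(1.6000e-04 m)² = 8.042e-08 m²
R₍20₎ = ρL/A = (1.11×10^-7)(0.991)/(8.042e-08) = 1.368 Ω
R₍-37.2₎ = R₍20₎(1 + αΔT) = 1.368 × (1 + 0.0039×-57.2) = 1.063 Ω
P = I²R = (0.0432)² × 1.063 = 0.00198 W

0.00198 W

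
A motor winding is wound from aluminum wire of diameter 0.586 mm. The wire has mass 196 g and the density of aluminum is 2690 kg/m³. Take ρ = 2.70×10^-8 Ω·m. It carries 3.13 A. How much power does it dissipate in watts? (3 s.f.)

A = π(d/2)² = π(2.9300e-04 m)² = 2.6970e-07 m²
L = m/(density·A) = 0.196/(2690×2.6970e-07) = 270.2 m
R = ρL/A = (2.70×10^-8)(270.2)/(2.6970e-07) = 27.05 Ω
P = I²R = (3.13)² × 27.05 = 265 W

265 W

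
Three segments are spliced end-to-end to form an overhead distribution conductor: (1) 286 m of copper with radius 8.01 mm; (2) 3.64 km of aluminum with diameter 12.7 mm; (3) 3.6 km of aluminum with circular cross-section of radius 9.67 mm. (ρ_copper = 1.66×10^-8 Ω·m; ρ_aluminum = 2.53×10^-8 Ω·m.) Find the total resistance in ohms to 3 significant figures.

Seg 1: A = πr² = π(8.0100e-03 m)² = 2.016e-04 m²
R_1 = (1.66×10^-8)(286)/(2.016e-04) = 0.02355 Ω
Seg 2: A = π(d/2)² = π(6.3500e-03 m)² = 1.267e-04 m²
R_2 = (2.53×10^-8)(3640)/(1.267e-04) = 0.727 Ω
Seg 3: A = πr² = π(9.6700e-03 m)² = 2.938e-04 m²
R_3 = (2.53×10^-8)(3600)/(2.938e-04) = 0.31 Ω
R_total = R_1 + R_2 + R_3 = 1.06 Ω

1.06 Ω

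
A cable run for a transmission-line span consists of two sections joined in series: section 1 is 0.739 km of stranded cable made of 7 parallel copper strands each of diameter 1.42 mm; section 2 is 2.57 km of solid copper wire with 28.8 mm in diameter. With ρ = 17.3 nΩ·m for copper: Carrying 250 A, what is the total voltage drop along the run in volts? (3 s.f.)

305 V

ρ = 17.3 nΩ·m = 1.73×10^-8 Ω·m
Section 1: A_strand = π(7.1000e-04)² = 1.584e-06 m²; R₁ = ρL/(N·A_s) = (1.73×10^-8)(739)/(7×1.584e-06) = 1.153 Ω
Section 2: A = π(d/2)² = π(1.4400e-02 m)² = 6.514e-04 m²
R₂ = (1.73×10^-8)(2570)/(6.514e-04) = 0.06825 Ω
R = R₁ + R₂ = 1.222 Ω
V = IR = 250 × 1.222 = 305 V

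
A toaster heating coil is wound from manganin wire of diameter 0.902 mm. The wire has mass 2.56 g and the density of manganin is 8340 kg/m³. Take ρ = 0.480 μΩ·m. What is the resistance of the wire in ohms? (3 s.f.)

ρ = 0.480 μΩ·m = 4.80×10^-7 Ω·m
A = π(d/2)² = π(4.5100e-04 m)² = 6.3900e-07 m²
L = m/(density·A) = 0.00256/(8340×6.3900e-07) = 0.4804 m
R = ρL/A = (4.80×10^-7)(0.4804)/(6.3900e-07) = 0.361 Ω

0.361 Ω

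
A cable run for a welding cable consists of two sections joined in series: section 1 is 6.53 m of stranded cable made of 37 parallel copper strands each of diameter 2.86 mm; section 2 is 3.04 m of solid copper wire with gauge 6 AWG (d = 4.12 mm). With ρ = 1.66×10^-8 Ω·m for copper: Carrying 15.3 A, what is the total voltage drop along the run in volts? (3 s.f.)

0.0649 V

Section 1: A_strand = π(1.4300e-03)² = 6.424e-06 m²; R₁ = ρL/(N·A_s) = (1.66×10^-8)(6.53)/(37×6.424e-06) = 4.560×10^-4 Ω
Section 2: A = π(4.12/2 mm)² = π(2.0600e-03 m)² = 1.333e-05 m²
R₂ = (1.66×10^-8)(3.04)/(1.333e-05) = 0.003785 Ω
R = R₁ + R₂ = 0.004241 Ω
V = IR = 15.3 × 0.004241 = 0.0649 V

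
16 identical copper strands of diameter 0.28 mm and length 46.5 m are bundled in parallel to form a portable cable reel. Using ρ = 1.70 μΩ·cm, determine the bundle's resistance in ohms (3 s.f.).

0.802 Ω

ρ = 1.70 μΩ·cm = 1.70×10^-8 Ω·m
A_strand = π(1.4000e-04 m)² = 6.158e-08 m²
R_strand = ρL/A = (1.70×10^-8)(46.5)/(6.158e-08) = 12.84 Ω
R_total = R_strand/N = 12.84/16 = 0.802 Ω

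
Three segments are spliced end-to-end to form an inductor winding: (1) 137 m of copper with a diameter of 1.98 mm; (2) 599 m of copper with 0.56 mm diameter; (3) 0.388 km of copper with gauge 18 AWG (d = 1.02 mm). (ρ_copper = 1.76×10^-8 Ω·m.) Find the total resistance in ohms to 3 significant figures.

Seg 1: A = π(d/2)² = π(9.9000e-04 m)² = 3.079e-06 m²
R_1 = (1.76×10^-8)(137)/(3.079e-06) = 0.7831 Ω
Seg 2: A = π(d/2)² = π(2.8000e-04 m)² = 2.463e-07 m²
R_2 = (1.76×10^-8)(599)/(2.463e-07) = 42.8 Ω
Seg 3: A = π(1.02/2 mm)² = π(5.1000e-04 m)² = 8.171e-07 m²
R_3 = (1.76×10^-8)(388)/(8.171e-07) = 8.357 Ω
R_total = R_1 + R_2 + R_3 = 51.9 Ω

51.9 Ω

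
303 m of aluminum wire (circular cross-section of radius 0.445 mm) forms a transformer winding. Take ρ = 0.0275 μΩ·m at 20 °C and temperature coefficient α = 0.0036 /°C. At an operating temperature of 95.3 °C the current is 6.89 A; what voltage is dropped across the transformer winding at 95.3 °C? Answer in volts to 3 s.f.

117 V

ρ = 0.0275 μΩ·m = 2.75×10^-8 Ω·m
A = πr² = π(4.4500e-04 m)² = 6.221e-07 m²
R₍20₎ = ρL/A = (2.75×10^-8)(303)/(6.221e-07) = 13.39 Ω
R₍95.3₎ = R₍20₎(1 + αΔT) = 13.39 × (1 + 0.0036×75.3) = 17.02 Ω
V = IR = 6.89 × 17.02 = 117 V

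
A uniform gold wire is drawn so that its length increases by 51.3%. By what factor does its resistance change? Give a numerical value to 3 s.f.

2.29

k = 1 + 51.3/100 = 1.513; volume constant ⇒ A' = A/k, so R' = k²R.
Factor = 2.29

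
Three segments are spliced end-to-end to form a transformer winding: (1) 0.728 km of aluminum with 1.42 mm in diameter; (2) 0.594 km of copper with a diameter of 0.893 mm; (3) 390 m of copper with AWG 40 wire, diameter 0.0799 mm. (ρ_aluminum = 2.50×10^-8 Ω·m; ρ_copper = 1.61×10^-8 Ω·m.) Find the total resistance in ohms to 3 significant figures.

1280 Ω

Seg 1: A = π(d/2)² = π(7.1000e-04 m)² = 1.584e-06 m²
R_1 = (2.50×10^-8)(728)/(1.584e-06) = 11.49 Ω
Seg 2: A = π(d/2)² = π(4.4650e-04 m)² = 6.263e-07 m²
R_2 = (1.61×10^-8)(594)/(6.263e-07) = 15.27 Ω
Seg 3: A = π(0.0799/2 mm)² = π(3.9950e-05 m)² = 5.014e-09 m²
R_3 = (1.61×10^-8)(390)/(5.014e-09) = 1252 Ω
R_total = R_1 + R_2 + R_3 = 1280 Ω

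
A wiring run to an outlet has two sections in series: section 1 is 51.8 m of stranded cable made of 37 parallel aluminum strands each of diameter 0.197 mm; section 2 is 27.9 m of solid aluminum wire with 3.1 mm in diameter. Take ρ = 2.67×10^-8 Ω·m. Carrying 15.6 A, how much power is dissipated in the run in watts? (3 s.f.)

Section 1: A_strand = π(9.8500e-05)² = 3.048e-08 m²; R₁ = ρL/(N·A_s) = (2.67×10^-8)(51.8)/(37×3.048e-08) = 1.226 Ω
Section 2: A = π(d/2)² = π(1.5500e-03 m)² = 7.548e-06 m²
R₂ = (2.67×10^-8)(27.9)/(7.548e-06) = 0.0987 Ω
R = R₁ + R₂ = 1.325 Ω
P = I²R = (15.6)² × 1.325 = 322 W

322 W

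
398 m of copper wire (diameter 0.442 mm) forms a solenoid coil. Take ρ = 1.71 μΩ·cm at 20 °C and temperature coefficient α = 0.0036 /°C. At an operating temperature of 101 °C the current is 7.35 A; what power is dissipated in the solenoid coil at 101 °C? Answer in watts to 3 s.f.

3090 W

ρ = 1.71 μΩ·cm = 1.71×10^-8 Ω·m
A = π(d/2)² = π(2.2100e-04 m)² = 1.534e-07 m²
R₍20₎ = ρL/A = (1.71×10^-8)(398)/(1.534e-07) = 44.36 Ω
R₍101₎ = R₍20₎(1 + αΔT) = 44.36 × (1 + 0.0036×81) = 57.29 Ω
P = I²R = (7.35)² × 57.29 = 3090 W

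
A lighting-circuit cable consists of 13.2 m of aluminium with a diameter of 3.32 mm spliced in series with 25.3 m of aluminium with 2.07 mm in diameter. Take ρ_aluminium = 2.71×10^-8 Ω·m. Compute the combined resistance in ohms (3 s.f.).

0.245 Ω

Segment 1: A = π(d/2)² = π(1.6600e-03 m)² = 8.657e-06 m²
R₁ = ρL/A = (2.71×10^-8)(13.2)/(8.657e-06) = 0.04132 Ω
Segment 2: A = π(d/2)² = π(1.0350e-03 m)² = 3.365e-06 m²
R₂ = (2.71×10^-8)(25.3)/(3.365e-06) = 0.2037 Ω
R = R₁ + R₂ = 0.245 Ω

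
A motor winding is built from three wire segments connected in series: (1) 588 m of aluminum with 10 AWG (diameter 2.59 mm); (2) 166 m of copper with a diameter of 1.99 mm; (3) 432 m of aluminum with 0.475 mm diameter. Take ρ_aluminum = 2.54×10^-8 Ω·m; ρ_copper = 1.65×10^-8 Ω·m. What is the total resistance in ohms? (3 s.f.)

Seg 1: A = π(2.59/2 mm)² = π(1.2950e-03 m)² = 5.269e-06 m²
R_1 = (2.54×10^-8)(588)/(5.269e-06) = 2.835 Ω
Seg 2: A = π(d/2)² = π(9.9500e-04 m)² = 3.110e-06 m²
R_2 = (1.65×10^-8)(166)/(3.110e-06) = 0.8806 Ω
Seg 3: A = π(d/2)² = π(2.3750e-04 m)² = 1.772e-07 m²
R_3 = (2.54×10^-8)(432)/(1.772e-07) = 61.92 Ω
R_total = R_1 + R_2 + R_3 = 65.6 Ω

65.6 Ω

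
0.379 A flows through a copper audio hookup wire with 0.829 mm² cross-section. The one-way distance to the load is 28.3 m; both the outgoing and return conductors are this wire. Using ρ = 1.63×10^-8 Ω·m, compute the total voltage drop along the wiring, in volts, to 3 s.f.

A = 0.829 mm² = 8.290e-07 m²
Total conductor length (both ways) L = 2 × 28.3 = 56.6 m
R = ρL/A = (1.63×10^-8)(56.6)/(8.290e-07) = 1.113 Ω
V = IR = 0.379 × 1.113 = 0.422 V

0.422 V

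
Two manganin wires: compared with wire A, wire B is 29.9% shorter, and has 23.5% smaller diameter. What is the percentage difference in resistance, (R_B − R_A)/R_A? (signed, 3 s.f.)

R ∝ L/d², so R_B/R_A = (1 − 29.9/100) × (1 − 23.5/100)⁻²
= 0.701 × 1.709 = 1.198
(R_B − R_A)/R_A = 1.198 − 1 = 19.8%

19.8%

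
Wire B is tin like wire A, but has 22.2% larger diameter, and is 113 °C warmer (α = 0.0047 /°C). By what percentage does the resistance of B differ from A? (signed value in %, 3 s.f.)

2.53%

R ∝ ρL/d² with ρ ∝ (1+αΔT), so R_B/R_A = (1 + 22.2/100)⁻² × (1 + 0.0047×113)
= 0.6697 × 1.531 = 1.025
(R_B − R_A)/R_A = 1.025 − 1 = 2.53%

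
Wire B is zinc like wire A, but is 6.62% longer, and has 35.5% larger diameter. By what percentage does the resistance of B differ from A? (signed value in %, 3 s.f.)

-41.9%

R ∝ L/d², so R_B/R_A = (1 + 6.62/100) × (1 + 35.5/100)⁻²
= 1.066 × 0.5446 = 0.5807
(R_B − R_A)/R_A = 0.5807 − 1 = -41.9%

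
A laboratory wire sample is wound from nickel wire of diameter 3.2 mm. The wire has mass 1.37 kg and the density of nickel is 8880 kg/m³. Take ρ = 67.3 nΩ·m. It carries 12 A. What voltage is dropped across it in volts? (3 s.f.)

1.93 V

ρ = 67.3 nΩ·m = 6.73×10^-8 Ω·m
A = π(d/2)² = π(1.6000e-03 m)² = 8.0425e-06 m²
L = m/(density·A) = 1.37/(8880×8.0425e-06) = 19.18 m
R = ρL/A = (6.73×10^-8)(19.18)/(8.0425e-06) = 0.1605 Ω
V = IR = 12 × 0.1605 = 1.93 V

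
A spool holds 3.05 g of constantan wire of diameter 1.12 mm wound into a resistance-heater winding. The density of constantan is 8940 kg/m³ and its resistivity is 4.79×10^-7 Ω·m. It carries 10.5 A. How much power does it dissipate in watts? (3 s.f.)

A = π(d/2)² = π(5.6000e-04 m)² = 9.8520e-07 m²
L = m/(density·A) = 0.00305/(8940×9.8520e-07) = 0.3463 m
R = ρL/A = (4.79×10^-7)(0.3463)/(9.8520e-07) = 0.1684 Ω
P = I²R = (10.5)² × 0.1684 = 18.6 W

18.6 W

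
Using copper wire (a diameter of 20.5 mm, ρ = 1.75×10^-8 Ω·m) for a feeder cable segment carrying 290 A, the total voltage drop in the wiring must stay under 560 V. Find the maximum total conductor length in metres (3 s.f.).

36400 m

A = π(d/2)² = π(1.0250e-02 m)² = 3.301e-04 m²
L_max = V_max·A/(1·ρI) = (560)(3.301e-04)/(1.75×10^-8×290) = 36400 m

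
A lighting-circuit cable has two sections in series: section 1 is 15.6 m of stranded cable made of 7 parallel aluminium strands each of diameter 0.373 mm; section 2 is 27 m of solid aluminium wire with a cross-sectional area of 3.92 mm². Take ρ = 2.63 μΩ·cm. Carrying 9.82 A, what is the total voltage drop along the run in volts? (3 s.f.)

ρ = 2.63 μΩ·cm = 2.63×10^-8 Ω·m
Section 1: A_strand = π(1.8650e-04)² = 1.093e-07 m²; R₁ = ρL/(N·A_s) = (2.63×10^-8)(15.6)/(7×1.093e-07) = 0.5364 Ω
Section 2: A = 3.92 mm² = 3.920e-06 m²
R₂ = (2.63×10^-8)(27)/(3.920e-06) = 0.1811 Ω
R = R₁ + R₂ = 0.7175 Ω
V = IR = 9.82 × 0.7175 = 7.05 V

7.05 V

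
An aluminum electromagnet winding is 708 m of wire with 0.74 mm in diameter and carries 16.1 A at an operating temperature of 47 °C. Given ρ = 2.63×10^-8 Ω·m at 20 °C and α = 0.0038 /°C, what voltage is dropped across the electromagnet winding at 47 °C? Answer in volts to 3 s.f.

A = π(d/2)² = π(3.7000e-04 m)² = 4.301e-07 m²
R₍20₎ = ρL/A = (2.63×10^-8)(708)/(4.301e-07) = 43.29 Ω
R₍47₎ = R₍20₎(1 + αΔT) = 43.29 × (1 + 0.0038×27) = 47.74 Ω
V = IR = 16.1 × 47.74 = 769 V

769 V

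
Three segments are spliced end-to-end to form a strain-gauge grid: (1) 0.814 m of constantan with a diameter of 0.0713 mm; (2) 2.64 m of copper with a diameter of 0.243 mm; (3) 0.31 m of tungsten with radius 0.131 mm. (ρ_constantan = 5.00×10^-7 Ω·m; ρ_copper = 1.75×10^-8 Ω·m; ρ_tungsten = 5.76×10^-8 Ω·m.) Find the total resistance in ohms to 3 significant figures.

103 Ω

Seg 1: A = π(d/2)² = π(3.5650e-05 m)² = 3.993e-09 m²
R_1 = (5.00×10^-7)(0.814)/(3.993e-09) = 101.9 Ω
Seg 2: A = π(d/2)² = π(1.2150e-04 m)² = 4.638e-08 m²
R_2 = (1.75×10^-8)(2.64)/(4.638e-08) = 0.9962 Ω
Seg 3: A = πr² = π(1.3100e-04 m)² = 5.391e-08 m²
R_3 = (5.76×10^-8)(0.31)/(5.391e-08) = 0.3312 Ω
R_total = R_1 + R_2 + R_3 = 103 Ω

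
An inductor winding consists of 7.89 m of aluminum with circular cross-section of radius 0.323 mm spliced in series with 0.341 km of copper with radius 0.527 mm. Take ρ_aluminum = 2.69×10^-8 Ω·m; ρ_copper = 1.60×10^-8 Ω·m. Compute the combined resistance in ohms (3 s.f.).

6.90 Ω

Segment 1: A = πr² = π(3.2300e-04 m)² = 3.278e-07 m²
R₁ = ρL/A = (2.69×10^-8)(7.89)/(3.278e-07) = 0.6476 Ω
Segment 2: A = πr² = π(5.2700e-04 m)² = 8.725e-07 m²
R₂ = (1.60×10^-8)(341)/(8.725e-07) = 6.253 Ω
R = R₁ + R₂ = 6.90 Ω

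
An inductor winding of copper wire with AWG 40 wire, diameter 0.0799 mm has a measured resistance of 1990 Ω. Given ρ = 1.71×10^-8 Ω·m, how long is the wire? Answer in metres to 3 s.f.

A = π(0.0799/2 mm)² = π(3.9950e-05 m)² = 5.014e-09 m²
L = RA/ρ = (1990)(5.014e-09)/(1.71×10^-8) = 583 m

583 m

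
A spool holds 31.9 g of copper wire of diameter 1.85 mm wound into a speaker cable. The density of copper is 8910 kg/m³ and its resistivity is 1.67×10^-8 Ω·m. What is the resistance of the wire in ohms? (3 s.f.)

0.00827 Ω

A = π(d/2)² = π(9.2500e-04 m)² = 2.6880e-06 m²
L = m/(density·A) = 0.0319/(8910×2.6880e-06) = 1.332 m
R = ρL/A = (1.67×10^-8)(1.332)/(2.6880e-06) = 0.00827 Ω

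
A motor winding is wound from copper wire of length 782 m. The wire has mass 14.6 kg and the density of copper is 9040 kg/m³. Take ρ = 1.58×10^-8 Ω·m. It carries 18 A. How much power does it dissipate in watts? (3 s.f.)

A = m/(density·L) = 14.6/(9040×782) = 2.0653e-06 m²
R = ρL/A = (1.58×10^-8)(782)/(2.0653e-06) = 5.983 Ω
P = I²R = (18)² × 5.983 = 1940 W

1940 W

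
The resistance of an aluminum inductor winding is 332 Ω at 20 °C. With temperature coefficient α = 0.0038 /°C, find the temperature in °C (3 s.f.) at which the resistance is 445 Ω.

110 °C

R = R₀(1 + α(T − T₀)) ⇒ T = T₀ + (R/R₀ − 1)/α
T = 20 + (445/332 − 1)/0.0038 = 20 + (0.3404)/0.0038 = 110 °C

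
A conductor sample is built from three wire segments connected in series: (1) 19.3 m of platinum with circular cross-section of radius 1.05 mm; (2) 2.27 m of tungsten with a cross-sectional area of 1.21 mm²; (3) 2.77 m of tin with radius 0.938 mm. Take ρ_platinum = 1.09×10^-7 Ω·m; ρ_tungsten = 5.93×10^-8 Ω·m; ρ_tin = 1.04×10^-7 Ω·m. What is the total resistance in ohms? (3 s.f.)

0.823 Ω

Seg 1: A = πr² = π(1.0500e-03 m)² = 3.464e-06 m²
R_1 = (1.09×10^-7)(19.3)/(3.464e-06) = 0.6074 Ω
Seg 2: A = 1.21 mm² = 1.210e-06 m²
R_2 = (5.93×10^-8)(2.27)/(1.210e-06) = 0.1112 Ω
Seg 3: A = πr² = π(9.3800e-04 m)² = 2.764e-06 m²
R_3 = (1.04×10^-7)(2.77)/(2.764e-06) = 0.1042 Ω
R_total = R_1 + R_2 + R_3 = 0.823 Ω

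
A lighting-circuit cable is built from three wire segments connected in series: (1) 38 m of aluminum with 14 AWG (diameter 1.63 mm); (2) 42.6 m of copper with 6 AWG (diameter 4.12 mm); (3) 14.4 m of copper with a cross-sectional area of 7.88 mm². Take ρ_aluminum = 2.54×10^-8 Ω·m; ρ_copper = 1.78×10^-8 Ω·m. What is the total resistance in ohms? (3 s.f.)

Seg 1: A = π(1.63/2 mm)² = π(8.1500e-04 m)² = 2.087e-06 m²
R_1 = (2.54×10^-8)(38)/(2.087e-06) = 0.4625 Ω
Seg 2: A = π(4.12/2 mm)² = π(2.0600e-03 m)² = 1.333e-05 m²
R_2 = (1.78×10^-8)(42.6)/(1.333e-05) = 0.05688 Ω
Seg 3: A = 7.88 mm² = 7.880e-06 m²
R_3 = (1.78×10^-8)(14.4)/(7.880e-06) = 0.03253 Ω
R_total = R_1 + R_2 + R_3 = 0.552 Ω

0.552 Ω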